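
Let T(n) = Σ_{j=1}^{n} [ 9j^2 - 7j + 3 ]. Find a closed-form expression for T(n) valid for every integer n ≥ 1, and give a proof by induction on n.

We claim T(n) = n(3n^2 + n + 1) for all n ≥ 1.
Base step (n = 1): T(1) = 5, and the closed form gives 5. They agree.
Suppose the result is true for n = j, so T(j) = j(3j^2 + j + 1).
Then T(j+1) = T(j) + (9j^2 + 11j + 5) = (j(3j^2 + j + 1)) + (9j^2 + 11j + 5).
Simplifying, T(j+1) = (j + 1)(3j^2 + 7j + 5) = (j+1)(3(j+1)^2 + (j+1) + 1),
which is the closed form with n = j+1.
By the principle of mathematical induction, the result holds for all n ≥ 1.

T(n) = n(3n^2 + n + 1)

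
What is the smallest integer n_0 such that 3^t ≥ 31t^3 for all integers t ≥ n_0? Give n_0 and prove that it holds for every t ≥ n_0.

At t = 9: 19683 < 22599, so the inequality fails and n_0 ≥ 10. We prove 3^t ≥ 31t^3 for all t ≥ 10.
When t = 10: 3^t = 59049 and 31t^3 = 31000, so 59049 ≥ 31000.
For the inductive step, assume it holds for an arbitrary k ≥ 10, so 3^k ≥ 31k^3.
Then 3^(k + 1) = 3·(3^k) ≥ 3·(31k^3).
Also, for k ≥ 10 we have 3·(31k^3) ≥ 31(k+1)^3, since 3 ≥ (1 + 1/k)^3 for all k ≥ 10.
Combining, 3^(k + 1) ≥ 31(k+1)^3.
Hence, by induction on t, the claim holds for every t ≥ 10.
Hence the smallest such n_0 is 10.

n_0 = 10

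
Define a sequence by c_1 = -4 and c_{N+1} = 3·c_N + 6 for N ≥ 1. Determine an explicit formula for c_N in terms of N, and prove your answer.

c_N = -3^(N - 1) - 3

Computing the first terms: c_1 = -4, c_2 = -6, c_3 = -12. This suggests c_N = -3^(N - 1) - 3.
Base case (N = 1): the formula gives -4 = -4 = c_1.
Suppose the result is true for N = j, so c_j = -3^(j - 1) - 3.
Then c_{j+1} = 3·c_j + 6 = 3·(-3^(j - 1) - 3) + 6 = -3^j - 3 = -3^((j+1) - 1) - 3,
which is the claimed formula at N = j+1.
By the principle of mathematical induction, the result holds for all N ≥ 1.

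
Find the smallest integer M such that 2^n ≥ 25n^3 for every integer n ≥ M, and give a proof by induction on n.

At n = 16: 65536 < 102400, so the inequality fails and M ≥ 17. We prove 2^n ≥ 25n^3 for all n ≥ 17.
For the base case n = 17: 2^n = 131072 and 25n^3 = 122825, so 131072 ≥ 122825.
For the inductive step, assume it holds for an arbitrary p ≥ 17, so 2^p ≥ 25p^3.
Then 2^(p + 1) = 2·(2^p) ≥ 2·(25p^3).
Also, for p ≥ 17 we have 2·(25p^3) ≥ 25(p+1)^3, since 2 ≥ (1 + 1/p)^3 for all p ≥ 17.
Combining, 2^(p + 1) ≥ 25(p+1)^3.
By the principle of mathematical induction, the result holds for all n ≥ 17.
Hence the smallest such M is 17.

M = 17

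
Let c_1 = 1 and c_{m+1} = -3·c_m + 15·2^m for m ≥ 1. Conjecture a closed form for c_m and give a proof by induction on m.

c_m = -5(-3)^(m - 1) + 3·2^m

Computing the first terms: c_1 = 1, c_2 = 27, c_3 = -21. This suggests c_m = -5(-3)^(m - 1) + 3·2^m.
Base step (m = 1): the formula gives 1 = 1 = c_1.
For the inductive step, assume it holds for an arbitrary p ≥ 1, so c_p = -5(-3)^(p - 1) + 3·2^p.
Then c_{p+1} = -3·c_p + 15·2^p = -3·(-5(-3)^(p - 1) + 3·2^p) + 15·2^p = -5(-3)^p + 3·2^(p + 1) = -5(-3)^((p+1) - 1) + 3·2^(p+1),
which is the claimed formula at m = p+1.
By induction, the statement is established for all m ≥ 1.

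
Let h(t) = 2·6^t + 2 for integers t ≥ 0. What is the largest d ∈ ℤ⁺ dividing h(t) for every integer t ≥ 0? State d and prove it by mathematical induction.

Computing the first values: h(0) = 4 and h(1) = 14; gcd(4, 14) = 2, so d ≤ 2.
We prove 2 | 2·6^t + 2 for all t ≥ 0 by induction on t.
Base step (t = 0): h(0) = 4 = 2·(2), so 2 | h(0).
Suppose the result is true for t = p, i.e. 2 | h(p). Then
h(p+1) = 2·6^(p+1) + 2 = 6·(2·6^p + 2) - 10 = 6·h(p) - 10. The first term is divisible by 2 by the inductive hypothesis, and -10 is divisible by 2. Hence 2 | h(p+1).
By the principle of mathematical induction, the result holds for all t ≥ 0.
Therefore the largest such d is 2.

d = 2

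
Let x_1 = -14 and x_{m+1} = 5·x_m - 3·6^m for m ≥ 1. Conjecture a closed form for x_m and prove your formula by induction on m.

x_m = 4·5^(m - 1) - 3·6^m

Computing the first terms: x_1 = -14, x_2 = -88, x_3 = -548. This suggests x_m = 4·5^(m - 1) - 3·6^m.
For the base case m = 1: the formula gives -14 = -14 = x_1.
Inductive step: assume the claim holds for m = r, so x_r = 4·5^(r - 1) - 3·6^r.
Then x_{r+1} = 5·x_r - 3·6^r = 5·(4·5^(r - 1) - 3·6^r) - 3·6^r = 4·5^r - 3·6^(r + 1) = 4·5^((r+1) - 1) - 3·6^(r+1),
which is the claimed formula at m = r+1.
This completes the induction.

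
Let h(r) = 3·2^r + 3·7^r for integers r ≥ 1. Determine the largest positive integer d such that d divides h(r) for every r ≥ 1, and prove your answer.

Computing the first values: h(1) = 27 and h(2) = 159; gcd(27, 159) = 3, so d ≤ 3.
We prove 3 | 3·2^r + 3·7^r for all r ≥ 1 by induction on r.
Base step (r = 1): h(1) = 27 = 3·(9), so 3 | h(1).
For the inductive step, assume it holds for an arbitrary k ≥ 1, i.e. 3 | h(k). Then
h(k+1) − 7·h(k) = (3·2^(k+1) + 3·7^(k+1)) − 7·(3·2^k + 3·7^k) = (3)·2^k·(2 − 7) = (-15)·2^k. Since 3 | h(k) by the inductive hypothesis, 3 | 7·h(k); and 3 | -15 since -15 = 3·-5. Therefore 3 | h(k+1).
This completes the induction.
Therefore the largest such d is 3.

d = 3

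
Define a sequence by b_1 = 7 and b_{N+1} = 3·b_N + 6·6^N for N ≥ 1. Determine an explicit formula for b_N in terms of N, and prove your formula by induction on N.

b_N = -5·3^(N - 1) + 2·6^N

Computing the first terms: b_1 = 7, b_2 = 57, b_3 = 387. This suggests b_N = -5·3^(N - 1) + 2·6^N.
When N = 1: the formula gives 7 = 7 = b_1.
For the inductive step, assume it holds for an arbitrary r ≥ 1, so b_r = -5·3^(r - 1) + 2·6^r.
Then b_{r+1} = 3·b_r + 6·6^r = 3·(-5·3^(r - 1) + 2·6^r) + 6·6^r = -5·3^r + 2·6^(r + 1) = -5·3^((r+1) - 1) + 2·6^(r+1),
which is the claimed formula at N = r+1.
By the principle of mathematical induction, the result holds for all N ≥ 1.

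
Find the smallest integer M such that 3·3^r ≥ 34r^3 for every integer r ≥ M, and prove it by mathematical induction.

At r = 7: 6561 < 11662, so the inequality fails and M ≥ 8. We prove 3·3^r ≥ 34r^3 for all r ≥ 8.
Base step (r = 8): 3·3^r = 19683 and 34r^3 = 17408, so 19683 ≥ 17408.
Inductive step: suppose the statement holds for some m ≥ 8, so 3·3^m ≥ 34m^3.
Then 3·3^(m + 1) = 3·(3·3^m) ≥ 3·(34m^3).
Also, for m ≥ 8 we have 3·(34m^3) ≥ 34(m+1)^3, since 3 ≥ (1 + 1/m)^3 for all m ≥ 8.
Combining, 3·3^(m + 1) ≥ 34(m+1)^3.
This completes the induction.
Hence the smallest such M is 8.

M = 8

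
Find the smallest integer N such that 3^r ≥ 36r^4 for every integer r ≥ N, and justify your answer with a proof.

At r = 12: 531441 < 746496, so the inequality fails and N ≥ 13. We prove 3^r ≥ 36r^4 for all r ≥ 13.
Base case (r = 13): 3^r = 1594323 and 36r^4 = 1028196, so 1594323 ≥ 1028196.
For the inductive step, assume it holds for an arbitrary k ≥ 13, so 3^k ≥ 36k^4.
Then 3^(k + 1) = 3·(3^k) ≥ 3·(36k^4).
Also, for k ≥ 13 we have 3·(36k^4) ≥ 36(k+1)^4, since 3 ≥ (1 + 1/k)^4 for all k ≥ 13.
Combining, 3^(k + 1) ≥ 36(k+1)^4.
By the principle of mathematical induction, the result holds for all r ≥ 13.
Hence the smallest such N is 13.

N = 13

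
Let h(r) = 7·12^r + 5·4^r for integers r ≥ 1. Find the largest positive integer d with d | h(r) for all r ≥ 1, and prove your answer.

d = 8

Computing the first values: h(1) = 104 and h(2) = 1088; gcd(104, 1088) = 8, so d ≤ 8.
We prove 8 | 7·12^r + 5·4^r for all r ≥ 1 by induction on r.
When r = 1: h(1) = 104 = 8·(13), so 8 | h(1).
Suppose the result is true for r = i, i.e. 8 | h(i). Then
h(i+1) − 12·h(i) = (7·12^(i+1) + 5·4^(i+1)) − 12·(7·12^i + 5·4^i) = (5)·4^i·(4 − 12) = (-40)·4^i. Since 8 | h(i) by the inductive hypothesis, 8 | 12·h(i); and 8 | -40 since -40 = 8·-5. Therefore 8 | h(i+1).
By induction, the statement is established for all r ≥ 1.
Therefore the largest such d is 8.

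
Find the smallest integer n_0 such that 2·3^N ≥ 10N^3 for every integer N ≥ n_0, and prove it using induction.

n_0 = 7

At N = 6: 1458 < 2160, so the inequality fails and n_0 ≥ 7. We prove 2·3^N ≥ 10N^3 for all N ≥ 7.
Base case (N = 7): 2·3^N = 4374 and 10N^3 = 3430, so 4374 ≥ 3430.
Inductive step: assume the claim holds for N = k, so 2·3^k ≥ 10k^3.
Then 2·3^(k + 1) = 3·(2·3^k) ≥ 3·(10k^3).
Also, for k ≥ 7 we have 3·(10k^3) ≥ 10(k+1)^3, since 3 ≥ (1 + 1/k)^3 for all k ≥ 7.
Combining, 2·3^(k + 1) ≥ 10(k+1)^3.
Hence, by induction on N, the claim holds for every N ≥ 7.
Hence the smallest such n_0 is 7.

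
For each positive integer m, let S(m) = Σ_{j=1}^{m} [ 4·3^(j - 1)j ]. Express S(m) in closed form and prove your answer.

S(m) = 3^m(2m - 1) + 1

We claim S(m) = 3^m(2m - 1) + 1 for all m ≥ 1.
For the base case m = 1: S(1) = 4, and the closed form gives 4. They agree.
Inductive step: assume the claim holds for m = j, so S(j) = 3^j(2j - 1) + 1.
Then S(j+1) = S(j) + (4·3^j(j + 1)) = (3^j(2j - 1) + 1) + (4·3^j(j + 1)).
Simplifying, S(j+1) = 6·3^j·j + 3·3^j + 1 = 3^(j+1)(2(j+1) - 1) + 1,
which is the closed form with m = j+1.
This completes the induction.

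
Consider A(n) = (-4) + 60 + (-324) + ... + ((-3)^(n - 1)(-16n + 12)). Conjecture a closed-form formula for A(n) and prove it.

We claim A(n) = 2(-3)^n(2n - 1) + 2 for all n ≥ 1.
For the base case n = 1: A(1) = -4, and the closed form gives -4. They agree.
For the inductive step, assume it holds for an arbitrary j ≥ 1, so A(j) = 2(-3)^j(2j - 1) + 2.
Then A(j+1) = A(j) + ((-3)^j(-16j - 4)) = (2(-3)^j(2j - 1) + 2) + ((-3)^j(-16j - 4)).
Simplifying, A(j+1) = -12(-3)^j·j - 6(-3)^j + 2 = 2(-3)^(j+1)(2(j+1) - 1) + 2,
which is the closed form with n = j+1.
By the principle of mathematical induction, the result holds for all n ≥ 1.

A(n) = 2(-3)^n(2n - 1) + 2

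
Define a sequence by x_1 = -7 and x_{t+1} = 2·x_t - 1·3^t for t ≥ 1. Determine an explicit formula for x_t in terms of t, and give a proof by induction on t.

x_t = -2^(t + 1) - 3^t

Computing the first terms: x_1 = -7, x_2 = -17, x_3 = -43. This suggests x_t = -2^(t + 1) - 3^t.
Base step (t = 1): the formula gives -7 = -7 = x_1.
Inductive step: suppose the statement holds for some k ≥ 1, so x_k = -2^(k + 1) - 3^k.
Then x_{k+1} = 2·x_k - 1·3^k = 2·(-2^(k + 1) - 3^k) - 1·3^k = -2^(k + 2) - 3^(k + 1) = -2^((k+1) + 1) - 3^(k+1),
which is the claimed formula at t = k+1.
This completes the induction.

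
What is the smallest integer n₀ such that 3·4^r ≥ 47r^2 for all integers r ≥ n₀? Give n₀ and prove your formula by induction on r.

n₀ = 4

At r = 3: 192 < 423, so the inequality fails and n₀ ≥ 4. We prove 3·4^r ≥ 47r^2 for all r ≥ 4.
Base step (r = 4): 3·4^r = 768 and 47r^2 = 752, so 768 ≥ 752.
Inductive step: suppose the statement holds for some i ≥ 4, so 3·4^i ≥ 47i^2.
Then 3·4^(i + 1) = 4·(3·4^i) ≥ 4·(47i^2).
Also, for i ≥ 4 we have 4·(47i^2) ≥ 47(i+1)^2, since 4 ≥ (1 + 1/i)^2 for all i ≥ 4.
Combining, 3·4^(i + 1) ≥ 47(i+1)^2.
Hence, by induction on r, the claim holds for every r ≥ 4.
Hence the smallest such n₀ is 4.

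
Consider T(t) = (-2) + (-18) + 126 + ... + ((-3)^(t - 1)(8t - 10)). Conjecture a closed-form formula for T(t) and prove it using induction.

We claim T(t) = 2(-3)^t(-t + 1) - 2 for all t ≥ 1.
Base case (t = 1): T(1) = -2, and the closed form gives -2. They agree.
For the inductive step, assume it holds for an arbitrary p ≥ 1, so T(p) = 2(-3)^p(-p + 1) - 2.
Then T(p+1) = T(p) + ((-3)^p(8p - 2)) = (2(-3)^p(-p + 1) - 2) + ((-3)^p(8p - 2)).
Simplifying, T(p+1) = 6(-3)^p·p - 2 = 2(-3)^(p+1)(-(p+1) + 1) - 2,
which is the closed form with t = p+1.
This completes the induction.

T(t) = 2(-3)^t(-t + 1) - 2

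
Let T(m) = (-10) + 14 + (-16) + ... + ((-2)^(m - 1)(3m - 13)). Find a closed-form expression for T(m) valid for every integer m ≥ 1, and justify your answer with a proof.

We claim T(m) = (-2)^m(-m + 4) - 4 for all m ≥ 1.
For the base case m = 1: T(1) = -10, and the closed form gives -10. They agree.
Inductive step: suppose the statement holds for some i ≥ 1, so T(i) = (-2)^i(-i + 4) - 4.
Then T(i+1) = T(i) + ((-2)^i(3i - 10)) = ((-2)^i(-i + 4) - 4) + ((-2)^i(3i - 10)).
Simplifying, T(i+1) = 2(-2)^i·i - 6(-2)^i - 4 = (-2)^(i+1)(-(i+1) + 4) - 4,
which is the closed form with m = i+1.
Hence, by induction on m, the claim holds for every m ≥ 1.

T(m) = (-2)^m(-m + 4) - 4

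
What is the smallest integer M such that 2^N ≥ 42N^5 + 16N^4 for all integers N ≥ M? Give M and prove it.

At N = 29: 536870912 < 872784754, so the inequality fails and M ≥ 30. We prove 2^N ≥ 42N^5 + 16N^4 for all N ≥ 30.
Base case (N = 30): 2^N = 1073741824 and 42N^5 + 16N^4 = 1033560000, so 1073741824 ≥ 1033560000.
For the inductive step, assume it holds for an arbitrary p ≥ 30, so 2^p ≥ 42p^5 + 16p^4.
Then 2^(p + 1) = 2·(2^p) ≥ 2·(42p^5 + 16p^4).
Also, for p ≥ 30 we have 2·(42p^5 + 16p^4) ≥ 42(p+1)^5 + 16(p+1)^4, since 2·(42p^5 + 16p^4) − (42(p+1)^5 + 16(p+1)^4) = 42p^5 - 194p^4 - 484p^3 - 516p^2 - 274p - 58, which is nonnegative for all p ≥ 30.
Combining, 2^(p + 1) ≥ 42(p+1)^5 + 16(p+1)^4.
By induction, the statement is established for all N ≥ 30.
Hence the smallest such M is 30.

M = 30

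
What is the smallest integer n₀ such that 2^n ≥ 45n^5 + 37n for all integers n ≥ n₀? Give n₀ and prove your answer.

At n = 30: 1073741824 < 1093501110, so the inequality fails and n₀ ≥ 31. We prove 2^n ≥ 45n^5 + 37n for all n ≥ 31.
Base step (n = 31): 2^n = 2147483648 and 45n^5 + 37n = 1288312942, so 2147483648 ≥ 1288312942.
Suppose the result is true for n = m, so 2^m ≥ 45m^5 + 37m.
Then 2^(m + 1) = 2·(2^m) ≥ 2·(45m^5 + 37m).
Also, for m ≥ 31 we have 2·(45m^5 + 37m) ≥ 45(m+1)^5 + 37(m+1), since 2·(45m^5 + 37m) − (45(m+1)^5 + 37(m+1)) = 45m^5 - 225m^4 - 450m^3 - 450m^2 - 188m - 82, which is nonnegative for all m ≥ 31.
Combining, 2^(m + 1) ≥ 45(m+1)^5 + 37(m+1).
By the principle of mathematical induction, the result holds for all n ≥ 31.
Hence the smallest such n₀ is 31.

n₀ = 31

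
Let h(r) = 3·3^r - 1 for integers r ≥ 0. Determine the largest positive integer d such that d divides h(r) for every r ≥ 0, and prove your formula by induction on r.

d = 2

Computing the first values: h(0) = 2 and h(1) = 8; gcd(2, 8) = 2, so d ≤ 2.
We prove 2 | 3·3^r - 1 for all r ≥ 0 by induction on r.
Base step (r = 0): h(0) = 2 = 2·(1), so 2 | h(0).
Inductive step: assume the claim holds for r = i, i.e. 2 | h(i). Then
h(i+1) = 3·3^(i+1) - 1 = 3·(3·3^i - 1) + 2 = 3·h(i) + 2. The first term is divisible by 2 by the inductive hypothesis, and 2 is divisible by 2. Hence 2 | h(i+1).
By the principle of mathematical induction, the result holds for all r ≥ 0.
Therefore the largest such d is 2.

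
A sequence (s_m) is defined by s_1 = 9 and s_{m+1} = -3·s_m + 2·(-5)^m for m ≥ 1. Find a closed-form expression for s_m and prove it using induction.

s_m = 4(-3)^(m - 1) - (-5)^m

Computing the first terms: s_1 = 9, s_2 = -37, s_3 = 161. This suggests s_m = 4(-3)^(m - 1) - (-5)^m.
Base step (m = 1): the formula gives 9 = 9 = s_1.
Suppose the result is true for m = i, so s_i = 4(-3)^(i - 1) - (-5)^i.
Then s_{i+1} = -3·s_i + 2·(-5)^i = -3·(4(-3)^(i - 1) - (-5)^i) + 2·(-5)^i = 4(-3)^i - (-5)^(i + 1) = 4(-3)^((i+1) - 1) - (-5)^(i+1),
which is the claimed formula at m = i+1.
This completes the induction.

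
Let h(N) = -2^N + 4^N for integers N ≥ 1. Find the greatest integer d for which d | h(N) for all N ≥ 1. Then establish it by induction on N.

Computing the first values: h(1) = 2 and h(2) = 12; gcd(2, 12) = 2, so d ≤ 2.
We prove 2 | -2^N + 4^N for all N ≥ 1 by induction on N.
When N = 1: h(1) = 2 = 2·(1), so 2 | h(1).
Inductive step: assume the claim holds for N = m, i.e. 2 | h(m). Then
4^{m+1} − 2^{m+1} = 4·4^m − 2·2^m = 4·(4^m − 2^m) + (2)·2^m. The first term is divisible by 2 by the inductive hypothesis, and the second term (2)·2^m is divisible by 2 since 2 | 2. Hence 2 | h(m+1).
Hence, by induction on N, the claim holds for every N ≥ 1.
Therefore the largest such d is 2.

d = 2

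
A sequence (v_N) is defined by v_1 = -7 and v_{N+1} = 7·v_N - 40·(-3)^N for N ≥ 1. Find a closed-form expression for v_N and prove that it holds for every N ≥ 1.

Computing the first terms: v_1 = -7, v_2 = 71, v_3 = 137. This suggests v_N = 4(-3)^N + 5·7^(N - 1).
When N = 1: the formula gives -7 = -7 = v_1.
For the inductive step, assume it holds for an arbitrary m ≥ 1, so v_m = 4(-3)^m + 5·7^(m - 1).
Then v_{m+1} = 7·v_m - 40·(-3)^m = 7·(4(-3)^m + 5·7^(m - 1)) - 40·(-3)^m = 4(-3)^(m + 1) + 5·7^m = 4(-3)^(m+1) + 5·7^((m+1) - 1),
which is the claimed formula at N = m+1.
By induction, the statement is established for all N ≥ 1.

v_N = 4(-3)^N + 5·7^(N - 1)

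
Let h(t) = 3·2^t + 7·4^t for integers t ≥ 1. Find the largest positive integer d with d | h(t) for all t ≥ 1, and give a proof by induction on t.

Computing the first values: h(1) = 34 and h(2) = 124; gcd(34, 124) = 2, so d ≤ 2.
We prove 2 | 3·2^t + 7·4^t for all t ≥ 1 by induction on t.
Base step (t = 1): h(1) = 34 = 2·(17), so 2 | h(1).
For the inductive step, assume it holds for an arbitrary p ≥ 1, i.e. 2 | h(p). Then
h(p+1) − 4·h(p) = (3·2^(p+1) + 7·4^(p+1)) − 4·(3·2^p + 7·4^p) = (3)·2^p·(2 − 4) = (-6)·2^p. Since 2 | h(p) by the inductive hypothesis, 2 | 4·h(p); and 2 | -6 since -6 = 2·-3. Therefore 2 | h(p+1).
Hence, by induction on t, the claim holds for every t ≥ 1.
Therefore the largest such d is 2.

d = 2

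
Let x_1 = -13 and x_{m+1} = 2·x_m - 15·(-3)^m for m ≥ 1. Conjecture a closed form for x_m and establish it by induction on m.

x_m = -(-3)^(m + 1) - 2^(m + 1)

Computing the first terms: x_1 = -13, x_2 = 19, x_3 = -97. This suggests x_m = -(-3)^(m + 1) - 2^(m + 1).
Base step (m = 1): the formula gives -13 = -13 = x_1.
For the inductive step, assume it holds for an arbitrary r ≥ 1, so x_r = -(-3)^(r + 1) - 2^(r + 1).
Then x_{r+1} = 2·x_r - 15·(-3)^r = 2·(-(-3)^(r + 1) - 2^(r + 1)) - 15·(-3)^r = -(-3)^(r + 2) - 2^(r + 2) = -(-3)^((r+1) + 1) - 2^((r+1) + 1),
which is the claimed formula at m = r+1.
This completes the induction.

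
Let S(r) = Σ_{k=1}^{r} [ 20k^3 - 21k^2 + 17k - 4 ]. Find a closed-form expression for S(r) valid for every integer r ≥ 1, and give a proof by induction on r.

S(r) = r(5r^3 + 3r^2 + 3r + 1)

We claim S(r) = r(5r^3 + 3r^2 + 3r + 1) for all r ≥ 1.
Base case (r = 1): S(1) = 12, and the closed form gives 12. They agree.
Suppose the result is true for r = k, so S(k) = k(5k^3 + 3k^2 + 3k + 1).
Then S(k+1) = S(k) + (20k^3 + 39k^2 + 35k + 12) = (k(5k^3 + 3k^2 + 3k + 1)) + (20k^3 + 39k^2 + 35k + 12).
Simplifying, S(k+1) = (k + 1)(5k^3 + 18k^2 + 24k + 12) = (k+1)(5(k+1)^3 + 3(k+1)^2 + 3(k+1) + 1),
which is the closed form with r = k+1.
By the principle of mathematical induction, the result holds for all r ≥ 1.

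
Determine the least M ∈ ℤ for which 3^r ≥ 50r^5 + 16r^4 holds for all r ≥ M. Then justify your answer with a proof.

At r = 16: 43046721 < 53477376, so the inequality fails and M ≥ 17. We prove 3^r ≥ 50r^5 + 16r^4 for all r ≥ 17.
Base case (r = 17): 3^r = 129140163 and 50r^5 + 16r^4 = 72329186, so 129140163 ≥ 72329186.
Suppose the result is true for r = p, so 3^p ≥ 50p^5 + 16p^4.
Then 3^(p + 1) = 3·(3^p) ≥ 3·(50p^5 + 16p^4).
Also, for p ≥ 17 we have 3·(50p^5 + 16p^4) ≥ 50(p+1)^5 + 16(p+1)^4, since 3·(50p^5 + 16p^4) − (50(p+1)^5 + 16(p+1)^4) = 100p^5 - 218p^4 - 564p^3 - 596p^2 - 314p - 66, which is nonnegative for all p ≥ 17.
Combining, 3^(p + 1) ≥ 50(p+1)^5 + 16(p+1)^4.
By the principle of mathematical induction, the result holds for all r ≥ 17.
Hence the smallest such M is 17.

M = 17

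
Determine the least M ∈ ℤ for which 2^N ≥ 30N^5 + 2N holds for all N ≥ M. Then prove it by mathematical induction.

M = 30

At N = 29: 536870912 < 615334528, so the inequality fails and M ≥ 30. We prove 2^N ≥ 30N^5 + 2N for all N ≥ 30.
Base case (N = 30): 2^N = 1073741824 and 30N^5 + 2N = 729000060, so 1073741824 ≥ 729000060.
For the inductive step, assume it holds for an arbitrary p ≥ 30, so 2^p ≥ 30p^5 + 2p.
Then 2^(p + 1) = 2·(2^p) ≥ 2·(30p^5 + 2p).
Also, for p ≥ 30 we have 2·(30p^5 + 2p) ≥ 30(p+1)^5 + 2(p+1), since 2·(30p^5 + 2p) − (30(p+1)^5 + 2(p+1)) = 30p^5 - 150p^4 - 300p^3 - 300p^2 - 148p - 32, which is nonnegative for all p ≥ 30.
Combining, 2^(p + 1) ≥ 30(p+1)^5 + 2(p+1).
Hence, by induction on N, the claim holds for every N ≥ 30.
Hence the smallest such M is 30.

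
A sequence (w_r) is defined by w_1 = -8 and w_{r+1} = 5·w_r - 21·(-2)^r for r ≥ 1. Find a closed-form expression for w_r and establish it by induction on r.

w_r = 3(-2)^r - 2·5^(r - 1)

Computing the first terms: w_1 = -8, w_2 = 2, w_3 = -74. This suggests w_r = 3(-2)^r - 2·5^(r - 1).
When r = 1: the formula gives -8 = -8 = w_1.
Inductive step: assume the claim holds for r = i, so w_i = 3(-2)^i - 2·5^(i - 1).
Then w_{i+1} = 5·w_i - 21·(-2)^i = 5·(3(-2)^i - 2·5^(i - 1)) - 21·(-2)^i = 3(-2)^(i + 1) - 2·5^i = 3(-2)^(i+1) - 2·5^((i+1) - 1),
which is the claimed formula at r = i+1.
By induction, the statement is established for all r ≥ 1.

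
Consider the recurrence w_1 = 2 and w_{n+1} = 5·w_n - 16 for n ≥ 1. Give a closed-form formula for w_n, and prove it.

w_n = -2·5^(n - 1) + 4

Computing the first terms: w_1 = 2, w_2 = -6, w_3 = -46. This suggests w_n = -2·5^(n - 1) + 4.
Base case (n = 1): the formula gives 2 = 2 = w_1.
For the inductive step, assume it holds for an arbitrary p ≥ 1, so w_p = -2·5^(p - 1) + 4.
Then w_{p+1} = 5·w_p - 16 = 5·(-2·5^(p - 1) + 4) - 16 = -2·5^p + 4 = -2·5^((p+1) - 1) + 4,
which is the claimed formula at n = p+1.
By induction, the statement is established for all n ≥ 1.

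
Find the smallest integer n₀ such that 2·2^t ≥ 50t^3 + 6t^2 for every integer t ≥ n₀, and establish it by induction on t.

n₀ = 17

At t = 16: 131072 < 206336, so the inequality fails and n₀ ≥ 17. We prove 2·2^t ≥ 50t^3 + 6t^2 for all t ≥ 17.
When t = 17: 2·2^t = 262144 and 50t^3 + 6t^2 = 247384, so 262144 ≥ 247384.
Inductive step: suppose the statement holds for some j ≥ 17, so 2·2^j ≥ 50j^3 + 6j^2.
Then 2·2^(j + 1) = 2·(2·2^j) ≥ 2·(50j^3 + 6j^2).
Also, for j ≥ 17 we have 2·(50j^3 + 6j^2) ≥ 50(j+1)^3 + 6(j+1)^2, since 2·(50j^3 + 6j^2) − (50(j+1)^3 + 6(j+1)^2) = 50j^3 - 144j^2 - 162j - 56, which is nonnegative for all j ≥ 17.
Combining, 2·2^(j + 1) ≥ 50(j+1)^3 + 6(j+1)^2.
This completes the induction.
Hence the smallest such n₀ is 17.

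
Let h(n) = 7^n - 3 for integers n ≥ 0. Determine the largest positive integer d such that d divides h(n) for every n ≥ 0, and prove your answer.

Computing the first values: h(0) = -2 and h(1) = 4; gcd(-2, 4) = 2, so d ≤ 2.
We prove 2 | 7^n - 3 for all n ≥ 0 by induction on n.
Base step (n = 0): h(0) = -2 = 2·(-1), so 2 | h(0).
Inductive step: suppose the statement holds for some p ≥ 0, i.e. 2 | h(p). Then
h(p+1) = 7^(p+1) - 3 = 7·(7^p - 3) + 18 = 7·h(p) + 18. The first term is divisible by 2 by the inductive hypothesis, and 18 is divisible by 2. Hence 2 | h(p+1).
Hence, by induction on n, the claim holds for every n ≥ 0.
Therefore the largest such d is 2.

d = 2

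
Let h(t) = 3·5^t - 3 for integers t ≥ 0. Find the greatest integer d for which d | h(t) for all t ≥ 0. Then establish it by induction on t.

Computing the first values: h(0) = 0 and h(1) = 12; gcd(0, 12) = 12, so d ≤ 12.
We prove 12 | 3·5^t - 3 for all t ≥ 0 by induction on t.
For the base case t = 0: h(0) = 0 = 12·(0), so 12 | h(0).
Inductive step: suppose the statement holds for some p ≥ 0, i.e. 12 | h(p). Then
h(p+1) = 3·5^(p+1) - 3 = 5·(3·5^p - 3) + 12 = 5·h(p) + 12. The first term is divisible by 12 by the inductive hypothesis, and 12 is divisible by 12. Hence 12 | h(p+1).
By induction, the statement is established for all t ≥ 0.
Therefore the largest such d is 12.

d = 12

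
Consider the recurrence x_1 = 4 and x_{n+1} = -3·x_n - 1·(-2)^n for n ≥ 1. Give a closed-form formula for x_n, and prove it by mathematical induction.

Computing the first terms: x_1 = 4, x_2 = -10, x_3 = 26. This suggests x_n = -(-2)^n + 2(-3)^(n - 1).
When n = 1: the formula gives 4 = 4 = x_1.
Inductive step: suppose the statement holds for some p ≥ 1, so x_p = -(-2)^p + 2(-3)^(p - 1).
Then x_{p+1} = -3·x_p - 1·(-2)^p = -3·(-(-2)^p + 2(-3)^(p - 1)) - 1·(-2)^p = -(-2)^(p + 1) + 2(-3)^p = -(-2)^(p+1) + 2(-3)^((p+1) - 1),
which is the claimed formula at n = p+1.
This completes the induction.

x_n = -(-2)^n + 2(-3)^(n - 1)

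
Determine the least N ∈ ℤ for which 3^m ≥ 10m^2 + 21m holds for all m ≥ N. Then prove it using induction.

N = 6

At m = 5: 243 < 355, so the inequality fails and N ≥ 6. We prove 3^m ≥ 10m^2 + 21m for all m ≥ 6.
When m = 6: 3^m = 729 and 10m^2 + 21m = 486, so 729 ≥ 486.
For the inductive step, assume it holds for an arbitrary j ≥ 6, so 3^j ≥ 10j^2 + 21j.
Then 3^(j + 1) = 3·(3^j) ≥ 3·(10j^2 + 21j).
Also, for j ≥ 6 we have 3·(10j^2 + 21j) ≥ 10(j+1)^2 + 21(j+1), since 3·(10j^2 + 21j) − (10(j+1)^2 + 21(j+1)) = 20j^2 + 22j - 31, which is nonnegative for all j ≥ 6.
Combining, 3^(j + 1) ≥ 10(j+1)^2 + 21(j+1).
By induction, the statement is established for all m ≥ 6.
Hence the smallest such N is 6.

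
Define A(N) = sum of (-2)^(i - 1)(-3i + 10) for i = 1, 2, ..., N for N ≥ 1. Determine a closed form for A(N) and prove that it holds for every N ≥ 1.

A(N) = (-2)^N(N - 3) + 3

We claim A(N) = (-2)^N(N - 3) + 3 for all N ≥ 1.
For the base case N = 1: A(1) = 7, and the closed form gives 7. They agree.
For the inductive step, assume it holds for an arbitrary i ≥ 1, so A(i) = (-2)^i(i - 3) + 3.
Then A(i+1) = A(i) + ((-2)^i(-3i + 7)) = ((-2)^i(i - 3) + 3) + ((-2)^i(-3i + 7)).
Simplifying, A(i+1) = (-2)^(i + 1)i + (-2)^(i + 2) + 3 = (-2)^(i+1)((i+1) - 3) + 3,
which is the closed form with N = i+1.
This completes the induction.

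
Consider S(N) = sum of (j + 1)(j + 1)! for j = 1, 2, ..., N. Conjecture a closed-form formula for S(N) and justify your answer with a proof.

We claim S(N) = (N + 2)! - 2 for all N ≥ 1.
For the base case N = 1: S(1) = 4, and the closed form gives 4. They agree.
Inductive step: suppose the statement holds for some j ≥ 1, so S(j) = (j + 2)! - 2.
Then S(j+1) = S(j) + ((j + 2)(j + 2)!) = ((j + 2)! - 2) + ((j + 2)(j + 2)!).
Simplifying, S(j+1) = ((j+1) + 2)! - 2,
which is the closed form with N = j+1.
Hence, by induction on N, the claim holds for every N ≥ 1.

S(N) = (N + 2)! - 2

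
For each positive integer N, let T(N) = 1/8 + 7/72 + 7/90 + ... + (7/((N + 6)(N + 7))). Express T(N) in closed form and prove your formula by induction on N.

T(N) = N/(N + 7)

We claim T(N) = N/(N + 7) for all N ≥ 1.
For the base case N = 1: T(1) = 1/8, and the closed form gives 1/8. They agree.
Inductive step: suppose the statement holds for some p ≥ 1, so T(p) = p/(p + 7).
Then T(p+1) = T(p) + (7/((p + 7)(p + 8))) = (p/(p + 7)) + (7/((p + 7)(p + 8))).
Simplifying, T(p+1) = (p + 1)/(p + 8) = (p+1)/((p+1) + 7),
which is the closed form with N = p+1.
This completes the induction.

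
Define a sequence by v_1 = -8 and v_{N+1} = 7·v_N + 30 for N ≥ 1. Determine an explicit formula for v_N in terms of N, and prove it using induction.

Computing the first terms: v_1 = -8, v_2 = -26, v_3 = -152. This suggests v_N = -3·7^(N - 1) - 5.
When N = 1: the formula gives -8 = -8 = v_1.
Suppose the result is true for N = r, so v_r = -3·7^(r - 1) - 5.
Then v_{r+1} = 7·v_r + 30 = 7·(-3·7^(r - 1) - 5) + 30 = -3·7^r - 5 = -3·7^((r+1) - 1) - 5,
which is the claimed formula at N = r+1.
By the principle of mathematical induction, the result holds for all N ≥ 1.

v_N = -3·7^(N - 1) - 5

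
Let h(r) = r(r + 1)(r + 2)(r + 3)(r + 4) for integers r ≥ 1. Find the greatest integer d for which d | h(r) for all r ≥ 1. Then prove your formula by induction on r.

Computing the first values: h(1) = 120 and h(2) = 720; gcd(120, 720) = 120, so d ≤ 120.
We prove 120 | r(r + 1)(r + 2)(r + 3)(r + 4) for all r ≥ 1 by induction on r.
When r = 1: h(1) = 120 = 120·(1), so 120 | h(1).
Inductive step: suppose the statement holds for some i ≥ 1, i.e. 120 | h(i). Then
h(i+1) − h(i) = (i+1)·(i+2)·(i+3)·(i+4)·(i+5) − i·(i+1)·(i+2)·(i+3)·(i+4) = (i+1)·(i+2)·(i+3)·(i+4)·[(i+5) − i] = 5·(i+1)·(i+2)·(i+3)·(i+4). The product of 4 consecutive integers is divisible by (4)! = 24, so h(i+1) − h(i) is divisible by 5·24 = 120. By the inductive hypothesis 120 | h(i), hence 120 | h(i+1).
Hence, by induction on r, the claim holds for every r ≥ 1.
Therefore the largest such d is 120.

d = 120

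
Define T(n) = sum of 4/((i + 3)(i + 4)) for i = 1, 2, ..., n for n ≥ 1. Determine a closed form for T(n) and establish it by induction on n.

T(n) = n/(n + 4)

We claim T(n) = n/(n + 4) for all n ≥ 1.
For the base case n = 1: T(1) = 1/5, and the closed form gives 1/5. They agree.
For the inductive step, assume it holds for an arbitrary i ≥ 1, so T(i) = i/(i + 4).
Then T(i+1) = T(i) + (4/((i + 4)(i + 5))) = (i/(i + 4)) + (4/((i + 4)(i + 5))).
Simplifying, T(i+1) = (i + 1)/(i + 5) = (i+1)/((i+1) + 4),
which is the closed form with n = i+1.
This completes the induction.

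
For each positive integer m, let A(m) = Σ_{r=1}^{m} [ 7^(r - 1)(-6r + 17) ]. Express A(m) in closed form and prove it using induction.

We claim A(m) = 7^m(-m + 3) - 3 for all m ≥ 1.
Base step (m = 1): A(1) = 11, and the closed form gives 11. They agree.
Suppose the result is true for m = r, so A(r) = 7^r(-r + 3) - 3.
Then A(r+1) = A(r) + (7^r(-6r + 11)) = (7^r(-r + 3) - 3) + (7^r(-6r + 11)).
Simplifying, A(r+1) = -7·7^r·r + 14·7^r - 3 = 7^(r+1)(-(r+1) + 3) - 3,
which is the closed form with m = r+1.
Hence, by induction on m, the claim holds for every m ≥ 1.

A(m) = 7^m(-m + 3) - 3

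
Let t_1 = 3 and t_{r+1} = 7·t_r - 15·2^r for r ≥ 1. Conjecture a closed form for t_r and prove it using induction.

t_r = 3·2^r - 3·7^(r - 1)

Computing the first terms: t_1 = 3, t_2 = -9, t_3 = -123. This suggests t_r = 3·2^r - 3·7^(r - 1).
For the base case r = 1: the formula gives 3 = 3 = t_1.
Inductive step: suppose the statement holds for some m ≥ 1, so t_m = 3·2^m - 3·7^(m - 1).
Then t_{m+1} = 7·t_m - 15·2^m = 7·(3·2^m - 3·7^(m - 1)) - 15·2^m = 3·2^(m + 1) - 3·7^m = 3·2^(m+1) - 3·7^((m+1) - 1),
which is the claimed formula at r = m+1.
By induction, the statement is established for all r ≥ 1.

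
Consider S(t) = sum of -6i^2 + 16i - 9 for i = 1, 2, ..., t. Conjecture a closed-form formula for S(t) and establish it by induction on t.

We claim S(t) = -t(t - 2)(2t - 1) for all t ≥ 1.
When t = 1: S(1) = 1, and the closed form gives 1. They agree.
Inductive step: suppose the statement holds for some i ≥ 1, so S(i) = i(-2i^2 + 5i - 2).
Then S(i+1) = S(i) + (-6i^2 + 4i + 1) = (i(-2i^2 + 5i - 2)) + (-6i^2 + 4i + 1).
Simplifying, S(i+1) = -(i - 1)(i + 1)(2i + 1) = -(i+1)((i+1) - 2)(2(i+1) - 1),
which is the closed form with t = i+1.
Hence, by induction on t, the claim holds for every t ≥ 1.

S(t) = -t(t - 2)(2t - 1)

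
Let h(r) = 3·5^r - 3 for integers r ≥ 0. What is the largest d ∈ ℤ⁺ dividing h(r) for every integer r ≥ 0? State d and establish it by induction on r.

d = 12

Computing the first values: h(0) = 0 and h(1) = 12; gcd(0, 12) = 12, so d ≤ 12.
We prove 12 | 3·5^r - 3 for all r ≥ 0 by induction on r.
Base case (r = 0): h(0) = 0 = 12·(0), so 12 | h(0).
Inductive step: assume the claim holds for r = p, i.e. 12 | h(p). Then
h(p+1) = 3·5^(p+1) - 3 = 5·(3·5^p - 3) + 12 = 5·h(p) + 12. The first term is divisible by 12 by the inductive hypothesis, and 12 is divisible by 12. Hence 12 | h(p+1).
By the principle of mathematical induction, the result holds for all r ≥ 0.
Therefore the largest such d is 12.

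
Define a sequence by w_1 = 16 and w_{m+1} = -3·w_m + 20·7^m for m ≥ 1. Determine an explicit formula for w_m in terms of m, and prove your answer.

w_m = 2(-3)^(m - 1) + 2·7^m

Computing the first terms: w_1 = 16, w_2 = 92, w_3 = 704. This suggests w_m = 2(-3)^(m - 1) + 2·7^m.
Base case (m = 1): the formula gives 16 = 16 = w_1.
Inductive step: suppose the statement holds for some j ≥ 1, so w_j = 2(-3)^(j - 1) + 2·7^j.
Then w_{j+1} = -3·w_j + 20·7^j = -3·(2(-3)^(j - 1) + 2·7^j) + 20·7^j = 2(-3)^j + 2·7^(j + 1) = 2(-3)^((j+1) - 1) + 2·7^(j+1),
which is the claimed formula at m = j+1.
By the principle of mathematical induction, the result holds for all m ≥ 1.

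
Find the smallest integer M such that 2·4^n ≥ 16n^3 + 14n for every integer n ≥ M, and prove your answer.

M = 6

At n = 5: 2048 < 2070, so the inequality fails and M ≥ 6. We prove 2·4^n ≥ 16n^3 + 14n for all n ≥ 6.
Base step (n = 6): 2·4^n = 8192 and 16n^3 + 14n = 3540, so 8192 ≥ 3540.
Inductive step: suppose the statement holds for some m ≥ 6, so 2·4^m ≥ 16m^3 + 14m.
Then 2·4^(m + 1) = 4·(2·4^m) ≥ 4·(16m^3 + 14m).
Also, for m ≥ 6 we have 4·(16m^3 + 14m) ≥ 16(m+1)^3 + 14(m+1), since 4·(16m^3 + 14m) − (16(m+1)^3 + 14(m+1)) = 48m^3 - 48m^2 - 6m - 30, which is nonnegative for all m ≥ 6.
Combining, 2·4^(m + 1) ≥ 16(m+1)^3 + 14(m+1).
By induction, the statement is established for all n ≥ 6.
Hence the smallest such M is 6.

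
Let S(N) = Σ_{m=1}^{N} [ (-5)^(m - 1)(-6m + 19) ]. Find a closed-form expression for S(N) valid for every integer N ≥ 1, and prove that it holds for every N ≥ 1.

We claim S(N) = (-5)^N(N - 3) + 3 for all N ≥ 1.
Base step (N = 1): S(1) = 13, and the closed form gives 13. They agree.
For the inductive step, assume it holds for an arbitrary m ≥ 1, so S(m) = (-5)^m(m - 3) + 3.
Then S(m+1) = S(m) + ((-5)^m(-6m + 13)) = ((-5)^m(m - 3) + 3) + ((-5)^m(-6m + 13)).
Simplifying, S(m+1) = -5(-5)^m·m + 10(-5)^m + 3 = (-5)^(m+1)((m+1) - 3) + 3,
which is the closed form with N = m+1.
By the principle of mathematical induction, the result holds for all N ≥ 1.

S(N) = (-5)^N(N - 3) + 3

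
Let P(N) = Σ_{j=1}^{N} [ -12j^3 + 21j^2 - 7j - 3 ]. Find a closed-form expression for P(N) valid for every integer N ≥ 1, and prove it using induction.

P(N) = -N(3N^3 - N^2 - 4N + 3)

We claim P(N) = -N(3N^3 - N^2 - 4N + 3) for all N ≥ 1.
Base step (N = 1): P(1) = -1, and the closed form gives -1. They agree.
Suppose the result is true for N = j, so P(j) = j(-3j^3 + j^2 + 4j - 3).
Then P(j+1) = P(j) + (-12j^3 - 15j^2 - j - 1) = (j(-3j^3 + j^2 + 4j - 3)) + (-12j^3 - 15j^2 - j - 1).
Simplifying, P(j+1) = -(j + 1)(3j^3 + 8j^2 + 3j + 1) = -(j+1)(3(j+1)^3 - (j+1)^2 - 4(j+1) + 3),
which is the closed form with N = j+1.
By the principle of mathematical induction, the result holds for all N ≥ 1.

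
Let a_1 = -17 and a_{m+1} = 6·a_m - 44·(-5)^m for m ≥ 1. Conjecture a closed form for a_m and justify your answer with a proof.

a_m = 4(-5)^m + 3·6^(m - 1)

Computing the first terms: a_1 = -17, a_2 = 118, a_3 = -392. This suggests a_m = 4(-5)^m + 3·6^(m - 1).
For the base case m = 1: the formula gives -17 = -17 = a_1.
Suppose the result is true for m = j, so a_j = 4(-5)^j + 3·6^(j - 1).
Then a_{j+1} = 6·a_j - 44·(-5)^j = 6·(4(-5)^j + 3·6^(j - 1)) - 44·(-5)^j = 4(-5)^(j + 1) + 3·6^j = 4(-5)^(j+1) + 3·6^((j+1) - 1),
which is the claimed formula at m = j+1.
By the principle of mathematical induction, the result holds for all m ≥ 1.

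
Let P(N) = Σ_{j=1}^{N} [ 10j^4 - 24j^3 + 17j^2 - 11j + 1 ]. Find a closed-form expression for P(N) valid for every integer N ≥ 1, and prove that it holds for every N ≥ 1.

P(N) = N(2N^4 - N^3 - 3N^2 - 3N - 2)

We claim P(N) = N(2N^4 - N^3 - 3N^2 - 3N - 2) for all N ≥ 1.
Base step (N = 1): P(1) = -7, and the closed form gives -7. They agree.
Inductive step: suppose the statement holds for some j ≥ 1, so P(j) = j(2j^4 - j^3 - 3j^2 - 3j - 2).
Then P(j+1) = P(j) + (10j^4 + 16j^3 + 5j^2 - 9j - 7) = (j(2j^4 - j^3 - 3j^2 - 3j - 2)) + (10j^4 + 16j^3 + 5j^2 - 9j - 7).
Simplifying, P(j+1) = (j + 1)(2j^4 + 7j^3 + 6j^2 - 4j - 7) = (j+1)(2(j+1)^4 - (j+1)^3 - 3(j+1)^2 - 3(j+1) - 2),
which is the closed form with N = j+1.
Hence, by induction on N, the claim holds for every N ≥ 1.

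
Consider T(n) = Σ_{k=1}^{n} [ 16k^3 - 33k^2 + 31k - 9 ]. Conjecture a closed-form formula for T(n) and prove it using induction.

We claim T(n) = n(4n + 1)(n^2 - n + 1) for all n ≥ 1.
For the base case n = 1: T(1) = 5, and the closed form gives 5. They agree.
Inductive step: assume the claim holds for n = k, so T(k) = k(4k^3 - 3k^2 + 3k + 1).
Then T(k+1) = T(k) + (16k^3 + 15k^2 + 13k + 5) = (k(4k^3 - 3k^2 + 3k + 1)) + (16k^3 + 15k^2 + 13k + 5).
Simplifying, T(k+1) = (k + 1)(4k + 5)(k^2 + k + 1) = (k+1)(4(k+1) + 1)((k+1)^2 - (k+1) + 1),
which is the closed form with n = k+1.
This completes the induction.

T(n) = n(4n + 1)(n^2 - n + 1)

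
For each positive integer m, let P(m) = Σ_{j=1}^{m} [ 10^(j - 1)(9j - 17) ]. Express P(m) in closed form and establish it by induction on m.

We claim P(m) = 10^m(m - 2) + 2 for all m ≥ 1.
Base step (m = 1): P(1) = -8, and the closed form gives -8. They agree.
Inductive step: assume the claim holds for m = j, so P(j) = 10^j(j - 2) + 2.
Then P(j+1) = P(j) + (10^j(9j - 8)) = (10^j(j - 2) + 2) + (10^j(9j - 8)).
Simplifying, P(j+1) = 10·10^j·j - 10·10^j + 2 = 10^(j+1)((j+1) - 2) + 2,
which is the closed form with m = j+1.
Hence, by induction on m, the claim holds for every m ≥ 1.

P(m) = 10^m(m - 2) + 2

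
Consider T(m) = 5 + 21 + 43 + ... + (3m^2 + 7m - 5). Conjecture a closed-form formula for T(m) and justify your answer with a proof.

We claim T(m) = m(m^2 + 5m - 1) for all m ≥ 1.
When m = 1: T(1) = 5, and the closed form gives 5. They agree.
Inductive step: assume the claim holds for m = j, so T(j) = j(j^2 + 5j - 1).
Then T(j+1) = T(j) + (3j^2 + 13j + 5) = (j(j^2 + 5j - 1)) + (3j^2 + 13j + 5).
Simplifying, T(j+1) = (j + 1)(j^2 + 7j + 5) = (j+1)((j+1)^2 + 5(j+1) - 1),
which is the closed form with m = j+1.
By induction, the statement is established for all m ≥ 1.

T(m) = m(m^2 + 5m - 1)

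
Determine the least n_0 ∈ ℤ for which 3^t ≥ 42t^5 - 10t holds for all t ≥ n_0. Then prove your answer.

n_0 = 17

At t = 16: 43046721 < 44040032, so the inequality fails and n_0 ≥ 17. We prove 3^t ≥ 42t^5 - 10t for all t ≥ 17.
When t = 17: 3^t = 129140163 and 42t^5 - 10t = 59633824, so 129140163 ≥ 59633824.
Inductive step: assume the claim holds for t = m, so 3^m ≥ 42m^5 - 10m.
Then 3^(m + 1) = 3·(3^m) ≥ 3·(42m^5 - 10m).
Also, for m ≥ 17 we have 3·(42m^5 - 10m) ≥ 42(m+1)^5 - 10(m+1), since 3·(42m^5 - 10m) − (42(m+1)^5 - 10(m+1)) = 84m^5 - 210m^4 - 420m^3 - 420m^2 - 230m - 32, which is nonnegative for all m ≥ 17.
Combining, 3^(m + 1) ≥ 42(m+1)^5 - 10(m+1).
Hence, by induction on t, the claim holds for every t ≥ 17.
Hence the smallest such n_0 is 17.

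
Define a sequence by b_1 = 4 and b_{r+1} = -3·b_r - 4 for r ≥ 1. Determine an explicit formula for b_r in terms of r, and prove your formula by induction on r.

b_r = 5(-3)^(r - 1) - 1

Computing the first terms: b_1 = 4, b_2 = -16, b_3 = 44. This suggests b_r = 5(-3)^(r - 1) - 1.
When r = 1: the formula gives 4 = 4 = b_1.
Inductive step: assume the claim holds for r = j, so b_j = 5(-3)^(j - 1) - 1.
Then b_{j+1} = -3·b_j - 4 = -3·(5(-3)^(j - 1) - 1) - 4 = 5(-3)^j - 1 = 5(-3)^((j+1) - 1) - 1,
which is the claimed formula at r = j+1.
This completes the induction.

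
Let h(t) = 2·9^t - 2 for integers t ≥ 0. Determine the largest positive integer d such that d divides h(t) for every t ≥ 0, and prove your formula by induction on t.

Computing the first values: h(0) = 0 and h(1) = 16; gcd(0, 16) = 16, so d ≤ 16.
We prove 16 | 2·9^t - 2 for all t ≥ 0 by induction on t.
When t = 0: h(0) = 0 = 16·(0), so 16 | h(0).
Inductive step: assume the claim holds for t = i, i.e. 16 | h(i). Then
h(i+1) = 2·9^(i+1) - 2 = 9·(2·9^i - 2) + 16 = 9·h(i) + 16. The first term is divisible by 16 by the inductive hypothesis, and 16 is divisible by 16. Hence 16 | h(i+1).
By the principle of mathematical induction, the result holds for all t ≥ 0.
Therefore the largest such d is 16.

d = 16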